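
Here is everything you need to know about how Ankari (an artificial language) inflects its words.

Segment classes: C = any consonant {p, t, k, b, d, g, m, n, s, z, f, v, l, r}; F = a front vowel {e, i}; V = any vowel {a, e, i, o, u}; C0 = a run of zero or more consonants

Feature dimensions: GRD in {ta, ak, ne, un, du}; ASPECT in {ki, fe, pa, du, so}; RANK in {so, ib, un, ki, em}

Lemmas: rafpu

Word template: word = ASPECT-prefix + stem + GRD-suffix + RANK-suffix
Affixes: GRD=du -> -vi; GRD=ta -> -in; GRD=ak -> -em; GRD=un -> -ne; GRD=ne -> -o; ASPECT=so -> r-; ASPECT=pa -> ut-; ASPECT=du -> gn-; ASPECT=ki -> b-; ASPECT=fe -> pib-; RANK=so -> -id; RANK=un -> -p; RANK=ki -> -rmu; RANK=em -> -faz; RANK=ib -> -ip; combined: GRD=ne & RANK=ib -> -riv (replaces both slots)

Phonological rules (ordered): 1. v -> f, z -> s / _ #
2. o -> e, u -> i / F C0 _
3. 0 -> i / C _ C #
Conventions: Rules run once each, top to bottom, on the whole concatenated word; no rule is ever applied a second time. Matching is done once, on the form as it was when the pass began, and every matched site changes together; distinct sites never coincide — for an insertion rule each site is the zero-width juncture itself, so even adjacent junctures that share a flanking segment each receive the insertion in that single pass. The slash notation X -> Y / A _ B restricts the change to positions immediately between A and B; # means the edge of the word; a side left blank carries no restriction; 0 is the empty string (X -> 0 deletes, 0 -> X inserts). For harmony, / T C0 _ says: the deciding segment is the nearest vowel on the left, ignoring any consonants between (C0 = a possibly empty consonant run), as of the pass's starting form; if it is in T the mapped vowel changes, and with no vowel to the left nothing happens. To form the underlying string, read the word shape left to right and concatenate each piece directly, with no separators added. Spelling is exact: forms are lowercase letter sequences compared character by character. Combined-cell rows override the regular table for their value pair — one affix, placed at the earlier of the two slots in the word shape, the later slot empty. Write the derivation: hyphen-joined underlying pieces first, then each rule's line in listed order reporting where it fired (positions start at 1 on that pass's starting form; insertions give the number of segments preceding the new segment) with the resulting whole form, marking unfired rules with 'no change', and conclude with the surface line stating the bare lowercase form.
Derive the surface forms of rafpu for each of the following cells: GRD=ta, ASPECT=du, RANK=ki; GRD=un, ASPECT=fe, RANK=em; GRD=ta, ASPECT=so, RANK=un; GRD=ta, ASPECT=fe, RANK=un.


cell GRD=ta, ASPECT=du, RANK=ki:
underlying: gn-rafpu-in-rmu
1. v -> f, z -> s / _ #: no change
2. o -> e, u -> i / F C0 _: fires at position(s) 12: gnrafpuinrmi
3. 0 -> i / C _ C #: no change
surface: gnrafpuinrmi

cell GRD=un, ASPECT=fe, RANK=em:
underlying: pib-rafpu-ne-faz
1. v -> f, z -> s / _ #: fires at position(s) 13: pibrafpunefas
2. o -> e, u -> i / F C0 _: no change
3. 0 -> i / C _ C #: no change
surface: pibrafpunefas

cell GRD=ta, ASPECT=so, RANK=un:
underlying: r-rafpu-in-p
1. v -> f, z -> s / _ #: no change
2. o -> e, u -> i / F C0 _: no change
3. 0 -> i / C _ C #: inserts after position(s) 8: rrafpuinip
surface: rrafpuinip

cell GRD=ta, ASPECT=fe, RANK=un:
underlying: pib-rafpu-in-p
1. v -> f, z -> s / _ #: no change
2. o -> e, u -> i / F C0 _: no change
3. 0 -> i / C _ C #: inserts after position(s) 10: pibrafpuinip
surface: pibrafpuinip


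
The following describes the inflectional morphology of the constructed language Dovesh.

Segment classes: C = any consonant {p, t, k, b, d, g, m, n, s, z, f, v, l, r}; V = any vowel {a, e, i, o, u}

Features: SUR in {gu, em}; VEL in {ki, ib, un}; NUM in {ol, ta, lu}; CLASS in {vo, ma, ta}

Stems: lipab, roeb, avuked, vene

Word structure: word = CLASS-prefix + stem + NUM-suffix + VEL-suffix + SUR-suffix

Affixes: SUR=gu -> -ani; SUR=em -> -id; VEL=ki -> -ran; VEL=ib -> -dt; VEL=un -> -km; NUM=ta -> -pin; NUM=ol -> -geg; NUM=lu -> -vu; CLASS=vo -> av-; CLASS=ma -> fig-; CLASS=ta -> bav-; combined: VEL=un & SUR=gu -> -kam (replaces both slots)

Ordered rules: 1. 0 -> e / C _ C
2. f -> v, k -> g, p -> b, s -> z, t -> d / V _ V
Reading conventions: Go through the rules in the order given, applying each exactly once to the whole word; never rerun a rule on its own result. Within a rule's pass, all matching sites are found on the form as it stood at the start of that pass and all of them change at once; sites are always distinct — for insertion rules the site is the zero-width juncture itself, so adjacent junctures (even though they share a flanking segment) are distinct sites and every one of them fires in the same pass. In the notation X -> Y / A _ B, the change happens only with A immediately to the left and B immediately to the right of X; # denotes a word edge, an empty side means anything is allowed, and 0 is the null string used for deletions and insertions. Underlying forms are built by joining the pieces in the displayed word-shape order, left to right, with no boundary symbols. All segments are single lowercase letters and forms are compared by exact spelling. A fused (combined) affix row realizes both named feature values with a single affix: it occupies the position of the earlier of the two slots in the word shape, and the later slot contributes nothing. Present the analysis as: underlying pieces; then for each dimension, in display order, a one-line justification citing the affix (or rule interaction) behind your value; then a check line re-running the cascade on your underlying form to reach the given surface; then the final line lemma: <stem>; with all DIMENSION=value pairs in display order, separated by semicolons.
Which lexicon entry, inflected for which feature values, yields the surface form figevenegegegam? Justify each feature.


underlying: fig-vene-geg-kam
SUR=gu - signalled by the combined affix row
VEL=un - signalled by the combined affix row
NUM=ol - signalled by the affix -geg
CLASS=ma - signalled by the affix fig-
check: figvenegegkam -> figevenegegekam -> figevenegegegam
lemma: vene; SUR=gu; VEL=un; NUM=ol; CLASS=ma


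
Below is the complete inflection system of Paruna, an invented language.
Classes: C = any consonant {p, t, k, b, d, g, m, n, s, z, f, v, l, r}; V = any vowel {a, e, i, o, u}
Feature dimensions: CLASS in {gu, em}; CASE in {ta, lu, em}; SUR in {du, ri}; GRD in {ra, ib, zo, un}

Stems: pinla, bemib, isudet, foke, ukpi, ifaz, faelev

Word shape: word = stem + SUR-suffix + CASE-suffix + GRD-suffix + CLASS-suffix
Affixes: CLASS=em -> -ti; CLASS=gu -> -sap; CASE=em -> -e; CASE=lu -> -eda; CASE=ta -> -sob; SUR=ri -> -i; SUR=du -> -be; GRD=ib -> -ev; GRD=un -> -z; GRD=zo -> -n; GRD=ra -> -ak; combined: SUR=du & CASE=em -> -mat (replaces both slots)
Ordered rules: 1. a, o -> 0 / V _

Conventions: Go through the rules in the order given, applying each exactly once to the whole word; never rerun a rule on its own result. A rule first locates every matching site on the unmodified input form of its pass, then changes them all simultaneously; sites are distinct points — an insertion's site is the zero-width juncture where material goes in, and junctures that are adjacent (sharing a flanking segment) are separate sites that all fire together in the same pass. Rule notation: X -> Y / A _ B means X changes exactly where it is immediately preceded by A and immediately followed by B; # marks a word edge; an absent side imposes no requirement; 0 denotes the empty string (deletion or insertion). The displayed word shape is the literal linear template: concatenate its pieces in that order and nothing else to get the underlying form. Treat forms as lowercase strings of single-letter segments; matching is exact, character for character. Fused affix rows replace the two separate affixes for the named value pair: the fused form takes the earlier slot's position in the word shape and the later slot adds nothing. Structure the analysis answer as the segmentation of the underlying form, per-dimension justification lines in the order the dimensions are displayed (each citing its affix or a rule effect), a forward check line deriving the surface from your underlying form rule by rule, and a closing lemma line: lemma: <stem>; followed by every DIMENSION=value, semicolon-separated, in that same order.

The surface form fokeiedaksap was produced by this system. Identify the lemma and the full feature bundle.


underlying: foke-i-eda-ak-sap
CLASS=gu - signalled by the affix -sap
CASE=lu - signalled by the affix -eda
SUR=ri - signalled by the affix -i
GRD=ra - signalled by the affix -ak
check: fokeiedaaksap -> fokeiedaksap
lemma: foke; CLASS=gu; CASE=lu; SUR=ri; GRD=ra


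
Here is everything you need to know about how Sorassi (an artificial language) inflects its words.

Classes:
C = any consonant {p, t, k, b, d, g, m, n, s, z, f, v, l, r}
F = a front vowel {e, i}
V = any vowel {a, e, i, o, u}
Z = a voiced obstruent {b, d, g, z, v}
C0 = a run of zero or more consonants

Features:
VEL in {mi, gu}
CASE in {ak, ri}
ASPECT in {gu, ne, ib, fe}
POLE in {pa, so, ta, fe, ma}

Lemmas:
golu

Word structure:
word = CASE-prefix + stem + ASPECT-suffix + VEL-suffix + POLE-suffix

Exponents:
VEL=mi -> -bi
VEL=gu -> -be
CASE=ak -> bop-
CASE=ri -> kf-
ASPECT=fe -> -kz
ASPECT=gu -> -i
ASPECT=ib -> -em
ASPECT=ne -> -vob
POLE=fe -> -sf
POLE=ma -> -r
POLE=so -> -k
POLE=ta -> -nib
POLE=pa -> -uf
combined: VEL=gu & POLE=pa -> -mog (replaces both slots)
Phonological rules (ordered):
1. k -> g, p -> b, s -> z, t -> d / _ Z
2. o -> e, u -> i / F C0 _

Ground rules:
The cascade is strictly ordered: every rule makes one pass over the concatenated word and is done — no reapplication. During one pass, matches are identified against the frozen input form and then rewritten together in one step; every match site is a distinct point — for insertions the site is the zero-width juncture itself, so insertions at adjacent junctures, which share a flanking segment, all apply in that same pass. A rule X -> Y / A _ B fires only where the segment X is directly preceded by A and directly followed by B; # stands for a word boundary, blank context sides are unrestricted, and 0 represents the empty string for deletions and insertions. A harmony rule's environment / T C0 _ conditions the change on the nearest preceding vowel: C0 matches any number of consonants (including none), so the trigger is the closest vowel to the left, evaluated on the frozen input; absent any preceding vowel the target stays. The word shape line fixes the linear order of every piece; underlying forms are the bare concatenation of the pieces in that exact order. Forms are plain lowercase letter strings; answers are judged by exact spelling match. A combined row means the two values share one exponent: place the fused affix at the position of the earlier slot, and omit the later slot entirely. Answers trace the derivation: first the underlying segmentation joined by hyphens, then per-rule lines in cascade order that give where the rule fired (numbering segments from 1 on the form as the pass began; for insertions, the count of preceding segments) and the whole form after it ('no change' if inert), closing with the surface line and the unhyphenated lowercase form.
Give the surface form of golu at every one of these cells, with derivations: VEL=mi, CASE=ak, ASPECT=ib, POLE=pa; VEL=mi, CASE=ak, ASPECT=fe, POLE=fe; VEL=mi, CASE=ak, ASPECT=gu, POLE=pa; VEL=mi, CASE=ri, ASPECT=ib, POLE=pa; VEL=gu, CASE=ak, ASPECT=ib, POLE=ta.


cell VEL=mi, CASE=ak, ASPECT=ib, POLE=pa:
underlying: bop-golu-em-bi-uf
1. k -> g, p -> b, s -> z, t -> d / _ Z: fires at position(s) 3: bobgoluembiuf
2. o -> e, u -> i / F C0 _: fires at position(s) 12: bobgoluembiif
surface: bobgoluembiif

cell VEL=mi, CASE=ak, ASPECT=fe, POLE=fe:
underlying: bop-golu-kz-bi-sf
1. k -> g, p -> b, s -> z, t -> d / _ Z: fires at position(s) 3, 8: bobgolugzbisf
2. o -> e, u -> i / F C0 _: no change
surface: bobgolugzbisf

cell VEL=mi, CASE=ak, ASPECT=gu, POLE=pa:
underlying: bop-golu-i-bi-uf
1. k -> g, p -> b, s -> z, t -> d / _ Z: fires at position(s) 3: bobgoluibiuf
2. o -> e, u -> i / F C0 _: fires at position(s) 11: bobgoluibiif
surface: bobgoluibiif

cell VEL=mi, CASE=ri, ASPECT=ib, POLE=pa:
underlying: kf-golu-em-bi-uf
1. k -> g, p -> b, s -> z, t -> d / _ Z: no change
2. o -> e, u -> i / F C0 _: fires at position(s) 11: kfgoluembiif
surface: kfgoluembiif

cell VEL=gu, CASE=ak, ASPECT=ib, POLE=ta:
underlying: bop-golu-em-be-nib
1. k -> g, p -> b, s -> z, t -> d / _ Z: fires at position(s) 3: bobgoluembenib
2. o -> e, u -> i / F C0 _: no change
surface: bobgoluembenib


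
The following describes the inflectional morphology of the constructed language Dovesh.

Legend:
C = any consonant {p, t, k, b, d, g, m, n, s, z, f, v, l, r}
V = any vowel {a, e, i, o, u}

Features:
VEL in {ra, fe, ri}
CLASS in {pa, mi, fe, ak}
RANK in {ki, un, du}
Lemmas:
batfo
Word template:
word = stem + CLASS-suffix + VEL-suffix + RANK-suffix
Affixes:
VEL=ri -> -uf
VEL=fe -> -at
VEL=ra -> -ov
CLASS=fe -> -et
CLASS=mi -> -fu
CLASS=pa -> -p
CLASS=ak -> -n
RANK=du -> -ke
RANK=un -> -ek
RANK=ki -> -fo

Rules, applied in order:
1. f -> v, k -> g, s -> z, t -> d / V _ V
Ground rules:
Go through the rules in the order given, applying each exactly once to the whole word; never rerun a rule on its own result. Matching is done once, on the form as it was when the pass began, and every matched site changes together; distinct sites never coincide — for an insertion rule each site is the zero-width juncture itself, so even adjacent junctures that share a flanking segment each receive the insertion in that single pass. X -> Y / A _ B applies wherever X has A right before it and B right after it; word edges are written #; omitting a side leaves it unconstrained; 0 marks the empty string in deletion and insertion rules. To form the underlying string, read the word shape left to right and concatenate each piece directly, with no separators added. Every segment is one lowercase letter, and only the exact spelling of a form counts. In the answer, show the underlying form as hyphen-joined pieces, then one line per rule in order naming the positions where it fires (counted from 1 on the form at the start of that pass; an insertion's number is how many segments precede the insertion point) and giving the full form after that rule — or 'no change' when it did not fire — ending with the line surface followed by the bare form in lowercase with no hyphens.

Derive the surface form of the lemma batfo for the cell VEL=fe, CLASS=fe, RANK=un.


underlying: batfo-et-at-ek
1. f -> v, k -> g, s -> z, t -> d / V _ V: fires at position(s) 7, 9: batfoedadek
surface: batfoedadek


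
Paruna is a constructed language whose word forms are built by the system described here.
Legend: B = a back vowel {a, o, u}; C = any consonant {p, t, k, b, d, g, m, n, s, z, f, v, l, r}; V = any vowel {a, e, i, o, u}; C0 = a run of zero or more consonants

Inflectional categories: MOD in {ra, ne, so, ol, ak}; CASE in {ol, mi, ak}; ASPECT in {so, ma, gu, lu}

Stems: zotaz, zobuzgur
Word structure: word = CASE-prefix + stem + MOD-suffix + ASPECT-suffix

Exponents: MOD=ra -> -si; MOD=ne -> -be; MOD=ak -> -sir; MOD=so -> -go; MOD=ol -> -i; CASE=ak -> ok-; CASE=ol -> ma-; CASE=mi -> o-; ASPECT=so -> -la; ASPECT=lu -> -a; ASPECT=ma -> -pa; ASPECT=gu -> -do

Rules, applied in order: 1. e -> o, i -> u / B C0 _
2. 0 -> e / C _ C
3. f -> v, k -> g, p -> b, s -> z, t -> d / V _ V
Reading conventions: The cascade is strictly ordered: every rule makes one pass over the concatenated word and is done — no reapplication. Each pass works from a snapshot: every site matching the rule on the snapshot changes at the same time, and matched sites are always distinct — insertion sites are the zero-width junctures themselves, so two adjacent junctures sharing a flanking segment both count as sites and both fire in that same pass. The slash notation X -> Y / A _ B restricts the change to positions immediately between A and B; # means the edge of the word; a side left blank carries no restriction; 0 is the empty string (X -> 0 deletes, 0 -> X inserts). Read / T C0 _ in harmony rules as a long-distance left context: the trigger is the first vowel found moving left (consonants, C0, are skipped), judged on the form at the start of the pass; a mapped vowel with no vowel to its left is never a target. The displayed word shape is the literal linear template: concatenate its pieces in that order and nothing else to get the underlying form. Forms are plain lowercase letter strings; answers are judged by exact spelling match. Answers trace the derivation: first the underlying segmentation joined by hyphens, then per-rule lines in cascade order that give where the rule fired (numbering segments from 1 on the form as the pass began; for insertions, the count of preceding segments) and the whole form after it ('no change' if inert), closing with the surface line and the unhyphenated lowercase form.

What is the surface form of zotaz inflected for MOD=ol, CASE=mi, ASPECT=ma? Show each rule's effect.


underlying: o-zotaz-i-pa
1. e -> o, i -> u / B C0 _: fires at position(s) 7: ozotazupa
2. 0 -> e / C _ C: no change
3. f -> v, k -> g, p -> b, s -> z, t -> d / V _ V: fires at position(s) 4, 8: ozodazuba
surface: ozodazuba


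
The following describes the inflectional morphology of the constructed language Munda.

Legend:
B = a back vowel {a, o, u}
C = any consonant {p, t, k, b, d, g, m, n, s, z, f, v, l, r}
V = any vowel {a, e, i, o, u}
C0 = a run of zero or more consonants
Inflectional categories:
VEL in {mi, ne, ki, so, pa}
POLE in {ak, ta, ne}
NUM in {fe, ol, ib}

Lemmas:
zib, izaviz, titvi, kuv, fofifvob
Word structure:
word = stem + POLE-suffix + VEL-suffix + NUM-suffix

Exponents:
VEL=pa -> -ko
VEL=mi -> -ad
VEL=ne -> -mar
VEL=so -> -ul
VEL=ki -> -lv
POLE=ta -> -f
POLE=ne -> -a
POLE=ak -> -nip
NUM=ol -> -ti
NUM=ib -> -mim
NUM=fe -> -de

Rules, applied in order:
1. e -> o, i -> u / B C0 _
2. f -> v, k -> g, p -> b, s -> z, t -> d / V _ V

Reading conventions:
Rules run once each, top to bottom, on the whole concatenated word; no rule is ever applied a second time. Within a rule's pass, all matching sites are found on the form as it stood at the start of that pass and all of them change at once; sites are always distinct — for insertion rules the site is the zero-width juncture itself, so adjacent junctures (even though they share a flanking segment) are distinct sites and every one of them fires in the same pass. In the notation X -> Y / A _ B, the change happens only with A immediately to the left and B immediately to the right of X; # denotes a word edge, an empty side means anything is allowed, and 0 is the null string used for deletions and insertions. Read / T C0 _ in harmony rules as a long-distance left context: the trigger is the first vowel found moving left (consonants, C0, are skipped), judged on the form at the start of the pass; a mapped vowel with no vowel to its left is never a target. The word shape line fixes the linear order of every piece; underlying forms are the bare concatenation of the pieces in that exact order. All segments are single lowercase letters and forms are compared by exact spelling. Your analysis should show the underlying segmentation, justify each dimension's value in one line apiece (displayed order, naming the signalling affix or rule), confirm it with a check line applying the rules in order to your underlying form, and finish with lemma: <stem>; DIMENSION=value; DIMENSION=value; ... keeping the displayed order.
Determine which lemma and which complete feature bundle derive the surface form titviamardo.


underlying: titvi-a-mar-de
VEL=ne - signalled by the affix -mar
POLE=ne - signalled by the affix -a
NUM=fe - signalled by the affix -de
check: titviamarde -> titviamardo -> titviamardo
lemma: titvi; VEL=ne; POLE=ne; NUM=fe


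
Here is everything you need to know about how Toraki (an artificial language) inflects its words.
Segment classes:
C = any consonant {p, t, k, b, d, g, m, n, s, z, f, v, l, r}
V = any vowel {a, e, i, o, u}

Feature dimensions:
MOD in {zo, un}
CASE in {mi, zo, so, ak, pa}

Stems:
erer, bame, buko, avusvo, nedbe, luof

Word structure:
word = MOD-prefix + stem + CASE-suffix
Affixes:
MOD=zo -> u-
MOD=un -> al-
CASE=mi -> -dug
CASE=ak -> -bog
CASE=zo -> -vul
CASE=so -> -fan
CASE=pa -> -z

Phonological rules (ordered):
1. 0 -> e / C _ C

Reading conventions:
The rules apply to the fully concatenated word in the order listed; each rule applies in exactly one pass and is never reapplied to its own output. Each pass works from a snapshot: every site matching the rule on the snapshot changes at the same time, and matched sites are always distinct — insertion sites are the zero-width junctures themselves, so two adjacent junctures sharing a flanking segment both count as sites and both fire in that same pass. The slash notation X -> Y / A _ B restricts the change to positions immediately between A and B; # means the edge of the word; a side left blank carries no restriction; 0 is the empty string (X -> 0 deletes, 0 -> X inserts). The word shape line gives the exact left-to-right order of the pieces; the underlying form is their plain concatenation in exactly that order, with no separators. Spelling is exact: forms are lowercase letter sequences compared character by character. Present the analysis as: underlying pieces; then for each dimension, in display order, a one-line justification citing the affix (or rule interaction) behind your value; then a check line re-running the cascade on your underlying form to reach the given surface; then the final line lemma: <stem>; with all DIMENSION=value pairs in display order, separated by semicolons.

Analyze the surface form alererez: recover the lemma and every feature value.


underlying: al-erer-z
MOD=un - signalled by the affix al-
CASE=pa - signalled by the affix -z
check: alererz -> alererez
lemma: erer; MOD=un; CASE=pa


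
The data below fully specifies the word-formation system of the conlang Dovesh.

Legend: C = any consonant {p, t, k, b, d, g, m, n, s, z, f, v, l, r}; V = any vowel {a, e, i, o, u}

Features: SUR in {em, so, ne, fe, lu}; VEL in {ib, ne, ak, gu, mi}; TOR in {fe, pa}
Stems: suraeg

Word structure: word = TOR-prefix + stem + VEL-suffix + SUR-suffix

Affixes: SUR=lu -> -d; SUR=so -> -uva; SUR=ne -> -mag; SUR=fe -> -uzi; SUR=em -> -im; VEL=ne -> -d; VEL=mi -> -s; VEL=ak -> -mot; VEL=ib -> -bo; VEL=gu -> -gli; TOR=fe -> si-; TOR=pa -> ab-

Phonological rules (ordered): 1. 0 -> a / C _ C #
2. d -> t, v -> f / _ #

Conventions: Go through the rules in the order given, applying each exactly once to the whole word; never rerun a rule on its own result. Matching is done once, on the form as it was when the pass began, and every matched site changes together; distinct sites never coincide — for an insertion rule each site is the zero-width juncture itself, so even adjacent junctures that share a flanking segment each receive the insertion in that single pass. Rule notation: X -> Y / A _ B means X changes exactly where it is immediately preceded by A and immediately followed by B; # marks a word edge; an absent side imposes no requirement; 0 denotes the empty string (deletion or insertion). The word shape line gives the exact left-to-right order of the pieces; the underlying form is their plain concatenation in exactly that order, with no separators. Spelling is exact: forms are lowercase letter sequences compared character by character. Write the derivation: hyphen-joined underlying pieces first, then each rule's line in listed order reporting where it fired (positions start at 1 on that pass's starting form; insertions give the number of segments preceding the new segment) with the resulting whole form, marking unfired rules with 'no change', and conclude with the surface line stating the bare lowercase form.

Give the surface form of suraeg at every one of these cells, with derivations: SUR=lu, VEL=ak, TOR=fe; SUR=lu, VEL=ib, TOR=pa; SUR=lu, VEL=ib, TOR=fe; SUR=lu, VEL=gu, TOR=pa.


cell SUR=lu, VEL=ak, TOR=fe:
underlying: si-suraeg-mot-d
1. 0 -> a / C _ C #: inserts after position(s) 11: sisuraegmotad
2. d -> t, v -> f / _ #: fires at position(s) 13: sisuraegmotat
surface: sisuraegmotat

cell SUR=lu, VEL=ib, TOR=pa:
underlying: ab-suraeg-bo-d
1. 0 -> a / C _ C #: no change
2. d -> t, v -> f / _ #: fires at position(s) 11: absuraegbot
surface: absuraegbot

cell SUR=lu, VEL=ib, TOR=fe:
underlying: si-suraeg-bo-d
1. 0 -> a / C _ C #: no change
2. d -> t, v -> f / _ #: fires at position(s) 11: sisuraegbot
surface: sisuraegbot

cell SUR=lu, VEL=gu, TOR=pa:
underlying: ab-suraeg-gli-d
1. 0 -> a / C _ C #: no change
2. d -> t, v -> f / _ #: fires at position(s) 12: absuraegglit
surface: absuraegglit


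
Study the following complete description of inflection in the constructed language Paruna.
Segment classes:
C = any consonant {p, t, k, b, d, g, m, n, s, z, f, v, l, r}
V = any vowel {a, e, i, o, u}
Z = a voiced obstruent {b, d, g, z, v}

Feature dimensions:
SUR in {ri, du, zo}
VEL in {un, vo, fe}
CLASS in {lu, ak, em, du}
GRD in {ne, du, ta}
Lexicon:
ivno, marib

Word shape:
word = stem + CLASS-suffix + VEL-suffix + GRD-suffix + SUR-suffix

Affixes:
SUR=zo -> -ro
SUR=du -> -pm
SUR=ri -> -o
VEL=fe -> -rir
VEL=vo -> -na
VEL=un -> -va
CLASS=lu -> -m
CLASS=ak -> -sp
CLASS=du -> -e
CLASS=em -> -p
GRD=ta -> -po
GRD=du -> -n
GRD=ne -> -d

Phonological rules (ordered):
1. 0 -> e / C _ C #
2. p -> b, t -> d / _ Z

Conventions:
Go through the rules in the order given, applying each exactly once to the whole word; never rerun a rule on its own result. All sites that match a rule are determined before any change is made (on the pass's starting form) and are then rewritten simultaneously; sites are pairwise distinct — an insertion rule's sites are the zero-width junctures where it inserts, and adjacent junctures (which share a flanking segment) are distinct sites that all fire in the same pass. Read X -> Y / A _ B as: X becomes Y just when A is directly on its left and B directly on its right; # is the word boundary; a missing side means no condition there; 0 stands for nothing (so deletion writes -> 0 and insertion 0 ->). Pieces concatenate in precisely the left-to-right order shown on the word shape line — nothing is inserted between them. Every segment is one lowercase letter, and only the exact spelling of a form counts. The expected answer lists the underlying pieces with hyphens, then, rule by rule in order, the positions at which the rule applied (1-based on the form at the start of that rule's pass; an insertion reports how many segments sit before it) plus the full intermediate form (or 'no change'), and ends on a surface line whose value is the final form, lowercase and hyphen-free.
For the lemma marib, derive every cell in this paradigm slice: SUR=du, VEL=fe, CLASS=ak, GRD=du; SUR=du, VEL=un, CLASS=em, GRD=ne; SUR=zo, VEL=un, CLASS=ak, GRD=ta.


cell SUR=du, VEL=fe, CLASS=ak, GRD=du:
underlying: marib-sp-rir-n-pm
1. 0 -> e / C _ C #: inserts after position(s) 12: maribsprirnpem
2. p -> b, t -> d / _ Z: no change
surface: maribsprirnpem

cell SUR=du, VEL=un, CLASS=em, GRD=ne:
underlying: marib-p-va-d-pm
1. 0 -> e / C _ C #: inserts after position(s) 10: maribpvadpem
2. p -> b, t -> d / _ Z: fires at position(s) 6: maribbvadpem
surface: maribbvadpem

cell SUR=zo, VEL=un, CLASS=ak, GRD=ta:
underlying: marib-sp-va-po-ro
1. 0 -> e / C _ C #: no change
2. p -> b, t -> d / _ Z: fires at position(s) 7: maribsbvaporo
surface: maribsbvaporo


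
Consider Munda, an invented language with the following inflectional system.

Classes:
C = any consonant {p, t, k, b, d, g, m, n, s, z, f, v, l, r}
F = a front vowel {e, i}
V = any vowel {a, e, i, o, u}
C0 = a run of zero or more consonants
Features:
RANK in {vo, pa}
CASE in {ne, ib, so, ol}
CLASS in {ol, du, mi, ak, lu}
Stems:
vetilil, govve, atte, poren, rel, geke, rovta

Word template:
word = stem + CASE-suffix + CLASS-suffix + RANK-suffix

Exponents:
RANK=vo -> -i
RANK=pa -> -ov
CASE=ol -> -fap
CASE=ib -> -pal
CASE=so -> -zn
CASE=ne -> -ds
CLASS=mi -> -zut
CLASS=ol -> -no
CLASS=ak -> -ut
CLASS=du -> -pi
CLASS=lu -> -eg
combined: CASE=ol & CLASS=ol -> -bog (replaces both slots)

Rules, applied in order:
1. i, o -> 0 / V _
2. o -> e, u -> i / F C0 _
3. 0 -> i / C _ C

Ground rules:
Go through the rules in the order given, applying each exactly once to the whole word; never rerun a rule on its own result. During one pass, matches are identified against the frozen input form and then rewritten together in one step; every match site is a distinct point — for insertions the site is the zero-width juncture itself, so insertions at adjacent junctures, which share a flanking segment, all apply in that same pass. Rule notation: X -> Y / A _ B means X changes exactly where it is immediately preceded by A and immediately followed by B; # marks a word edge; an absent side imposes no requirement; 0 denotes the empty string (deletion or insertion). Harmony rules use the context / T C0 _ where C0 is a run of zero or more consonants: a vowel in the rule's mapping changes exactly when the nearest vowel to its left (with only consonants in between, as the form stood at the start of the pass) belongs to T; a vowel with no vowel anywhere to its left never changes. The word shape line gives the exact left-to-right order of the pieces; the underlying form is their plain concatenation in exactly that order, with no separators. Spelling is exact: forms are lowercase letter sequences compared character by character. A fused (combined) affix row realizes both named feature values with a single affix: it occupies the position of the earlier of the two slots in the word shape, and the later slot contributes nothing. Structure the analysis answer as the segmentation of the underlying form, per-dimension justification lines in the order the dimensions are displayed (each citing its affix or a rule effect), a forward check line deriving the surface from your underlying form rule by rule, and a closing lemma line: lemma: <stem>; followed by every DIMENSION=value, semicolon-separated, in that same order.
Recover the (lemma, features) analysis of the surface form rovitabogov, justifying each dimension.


underlying: rovta-bog-ov
RANK=pa - signalled by the affix -ov
CASE=ol - signalled by the combined affix row
CLASS=ol - signalled by the combined affix row
check: rovtabogov -> rovtabogov -> rovtabogov -> rovitabogov
lemma: rovta; RANK=pa; CASE=ol; CLASS=ol


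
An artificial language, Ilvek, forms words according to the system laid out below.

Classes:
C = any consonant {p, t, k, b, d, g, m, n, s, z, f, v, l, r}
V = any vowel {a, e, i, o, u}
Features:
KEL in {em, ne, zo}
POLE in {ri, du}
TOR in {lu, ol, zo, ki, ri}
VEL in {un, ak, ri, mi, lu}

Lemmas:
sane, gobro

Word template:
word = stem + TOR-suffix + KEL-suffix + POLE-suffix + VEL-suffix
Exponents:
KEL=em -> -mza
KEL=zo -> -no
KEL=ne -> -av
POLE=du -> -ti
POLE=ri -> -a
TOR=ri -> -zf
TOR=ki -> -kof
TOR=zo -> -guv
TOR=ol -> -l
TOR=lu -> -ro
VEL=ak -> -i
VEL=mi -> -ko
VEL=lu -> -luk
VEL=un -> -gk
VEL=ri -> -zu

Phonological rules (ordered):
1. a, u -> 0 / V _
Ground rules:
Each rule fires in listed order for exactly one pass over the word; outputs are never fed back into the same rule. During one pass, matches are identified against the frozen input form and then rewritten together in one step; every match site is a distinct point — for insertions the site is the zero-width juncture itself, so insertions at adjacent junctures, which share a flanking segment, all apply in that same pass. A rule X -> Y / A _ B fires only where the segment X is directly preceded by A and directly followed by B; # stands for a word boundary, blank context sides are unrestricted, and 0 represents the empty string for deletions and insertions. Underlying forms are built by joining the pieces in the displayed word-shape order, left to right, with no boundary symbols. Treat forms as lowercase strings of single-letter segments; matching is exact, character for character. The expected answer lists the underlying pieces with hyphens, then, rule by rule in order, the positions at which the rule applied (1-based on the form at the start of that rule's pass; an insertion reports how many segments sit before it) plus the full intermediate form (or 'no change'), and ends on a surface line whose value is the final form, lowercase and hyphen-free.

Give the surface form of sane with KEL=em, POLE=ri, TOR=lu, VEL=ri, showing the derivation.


underlying: sane-ro-mza-a-zu
1. a, u -> 0 / V _: fires at position(s) 10: saneromzazu
surface: saneromzazu


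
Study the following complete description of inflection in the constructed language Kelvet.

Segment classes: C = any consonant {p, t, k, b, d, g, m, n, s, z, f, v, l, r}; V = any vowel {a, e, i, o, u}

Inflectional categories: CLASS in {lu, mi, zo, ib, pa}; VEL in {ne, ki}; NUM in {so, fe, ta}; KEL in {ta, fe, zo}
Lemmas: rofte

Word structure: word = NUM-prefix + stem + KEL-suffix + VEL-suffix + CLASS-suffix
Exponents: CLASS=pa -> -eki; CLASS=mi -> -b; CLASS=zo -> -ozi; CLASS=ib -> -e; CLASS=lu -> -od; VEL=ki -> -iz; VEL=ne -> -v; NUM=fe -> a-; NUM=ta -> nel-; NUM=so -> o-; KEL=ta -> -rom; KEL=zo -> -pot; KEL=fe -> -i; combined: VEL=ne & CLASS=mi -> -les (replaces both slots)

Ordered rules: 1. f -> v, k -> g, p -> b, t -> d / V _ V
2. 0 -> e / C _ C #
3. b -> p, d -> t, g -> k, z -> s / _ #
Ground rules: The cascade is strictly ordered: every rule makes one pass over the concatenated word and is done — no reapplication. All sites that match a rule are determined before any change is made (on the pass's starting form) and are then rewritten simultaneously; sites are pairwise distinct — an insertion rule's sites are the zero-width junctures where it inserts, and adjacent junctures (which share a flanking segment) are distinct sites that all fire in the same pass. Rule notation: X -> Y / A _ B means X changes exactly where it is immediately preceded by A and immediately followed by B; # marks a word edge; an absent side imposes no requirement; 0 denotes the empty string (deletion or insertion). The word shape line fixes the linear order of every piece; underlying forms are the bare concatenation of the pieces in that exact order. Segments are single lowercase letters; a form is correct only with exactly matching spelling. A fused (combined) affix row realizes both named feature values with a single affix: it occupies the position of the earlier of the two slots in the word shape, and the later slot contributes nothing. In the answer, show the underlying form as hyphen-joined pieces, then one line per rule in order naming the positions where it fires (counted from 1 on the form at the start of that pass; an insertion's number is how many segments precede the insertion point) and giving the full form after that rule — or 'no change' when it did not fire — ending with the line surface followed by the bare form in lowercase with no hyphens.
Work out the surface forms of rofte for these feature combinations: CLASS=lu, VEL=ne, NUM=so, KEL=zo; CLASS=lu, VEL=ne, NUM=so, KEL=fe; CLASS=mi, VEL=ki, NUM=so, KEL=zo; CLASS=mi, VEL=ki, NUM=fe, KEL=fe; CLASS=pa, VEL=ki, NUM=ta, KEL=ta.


cell CLASS=lu, VEL=ne, NUM=so, KEL=zo:
underlying: o-rofte-pot-v-od
1. f -> v, k -> g, p -> b, t -> d / V _ V: fires at position(s) 7: oroftebotvod
2. 0 -> e / C _ C #: no change
3. b -> p, d -> t, g -> k, z -> s / _ #: fires at position(s) 12: oroftebotvot
surface: oroftebotvot

cell CLASS=lu, VEL=ne, NUM=so, KEL=fe:
underlying: o-rofte-i-v-od
1. f -> v, k -> g, p -> b, t -> d / V _ V: no change
2. 0 -> e / C _ C #: no change
3. b -> p, d -> t, g -> k, z -> s / _ #: fires at position(s) 10: orofteivot
surface: orofteivot

cell CLASS=mi, VEL=ki, NUM=so, KEL=zo:
underlying: o-rofte-pot-iz-b
1. f -> v, k -> g, p -> b, t -> d / V _ V: fires at position(s) 7, 9: oroftebodizb
2. 0 -> e / C _ C #: inserts after position(s) 11: oroftebodizeb
3. b -> p, d -> t, g -> k, z -> s / _ #: fires at position(s) 13: oroftebodizep
surface: oroftebodizep

cell CLASS=mi, VEL=ki, NUM=fe, KEL=fe:
underlying: a-rofte-i-iz-b
1. f -> v, k -> g, p -> b, t -> d / V _ V: no change
2. 0 -> e / C _ C #: inserts after position(s) 9: arofteiizeb
3. b -> p, d -> t, g -> k, z -> s / _ #: fires at position(s) 11: arofteiizep
surface: arofteiizep

cell CLASS=pa, VEL=ki, NUM=ta, KEL=ta:
underlying: nel-rofte-rom-iz-eki
1. f -> v, k -> g, p -> b, t -> d / V _ V: fires at position(s) 15: nelrofteromizegi
2. 0 -> e / C _ C #: no change
3. b -> p, d -> t, g -> k, z -> s / _ #: no change
surface: nelrofteromizegi


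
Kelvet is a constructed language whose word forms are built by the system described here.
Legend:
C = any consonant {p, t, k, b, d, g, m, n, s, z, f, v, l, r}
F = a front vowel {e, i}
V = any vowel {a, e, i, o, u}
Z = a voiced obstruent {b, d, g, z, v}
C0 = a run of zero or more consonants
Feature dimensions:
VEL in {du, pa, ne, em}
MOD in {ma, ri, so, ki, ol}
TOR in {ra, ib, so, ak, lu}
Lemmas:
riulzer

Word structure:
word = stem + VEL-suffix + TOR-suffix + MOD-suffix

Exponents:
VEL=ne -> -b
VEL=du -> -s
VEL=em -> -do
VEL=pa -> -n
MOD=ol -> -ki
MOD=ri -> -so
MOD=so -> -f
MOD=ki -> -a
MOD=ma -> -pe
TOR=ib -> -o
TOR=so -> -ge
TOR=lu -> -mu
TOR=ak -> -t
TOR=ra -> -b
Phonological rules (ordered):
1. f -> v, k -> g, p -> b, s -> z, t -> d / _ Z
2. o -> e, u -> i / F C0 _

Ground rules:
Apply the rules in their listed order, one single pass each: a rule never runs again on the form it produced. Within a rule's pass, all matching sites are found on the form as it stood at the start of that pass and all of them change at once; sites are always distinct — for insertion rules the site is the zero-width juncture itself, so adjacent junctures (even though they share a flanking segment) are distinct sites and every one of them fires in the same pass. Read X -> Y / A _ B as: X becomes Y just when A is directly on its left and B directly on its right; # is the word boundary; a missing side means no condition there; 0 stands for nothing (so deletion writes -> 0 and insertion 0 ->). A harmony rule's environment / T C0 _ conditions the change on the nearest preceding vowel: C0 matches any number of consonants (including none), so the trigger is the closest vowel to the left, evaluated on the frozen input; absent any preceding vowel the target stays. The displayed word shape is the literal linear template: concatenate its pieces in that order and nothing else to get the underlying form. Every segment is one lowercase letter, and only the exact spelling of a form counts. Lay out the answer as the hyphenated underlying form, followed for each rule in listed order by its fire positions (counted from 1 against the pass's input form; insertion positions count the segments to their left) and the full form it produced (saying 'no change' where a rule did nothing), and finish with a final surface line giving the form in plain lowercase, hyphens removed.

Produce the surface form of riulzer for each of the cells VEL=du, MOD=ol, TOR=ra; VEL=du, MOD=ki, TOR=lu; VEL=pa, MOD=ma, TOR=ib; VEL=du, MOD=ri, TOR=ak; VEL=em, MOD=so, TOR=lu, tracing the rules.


cell VEL=du, MOD=ol, TOR=ra:
underlying: riulzer-s-b-ki
1. f -> v, k -> g, p -> b, s -> z, t -> d / _ Z: fires at position(s) 8: riulzerzbki
2. o -> e, u -> i / F C0 _: fires at position(s) 3: riilzerzbki
surface: riilzerzbki

cell VEL=du, MOD=ki, TOR=lu:
underlying: riulzer-s-mu-a
1. f -> v, k -> g, p -> b, s -> z, t -> d / _ Z: no change
2. o -> e, u -> i / F C0 _: fires at position(s) 3, 10: riilzersmia
surface: riilzersmia

cell VEL=pa, MOD=ma, TOR=ib:
underlying: riulzer-n-o-pe
1. f -> v, k -> g, p -> b, s -> z, t -> d / _ Z: no change
2. o -> e, u -> i / F C0 _: fires at position(s) 3, 9: riilzernepe
surface: riilzernepe

cell VEL=du, MOD=ri, TOR=ak:
underlying: riulzer-s-t-so
1. f -> v, k -> g, p -> b, s -> z, t -> d / _ Z: no change
2. o -> e, u -> i / F C0 _: fires at position(s) 3, 11: riilzerstse
surface: riilzerstse

cell VEL=em, MOD=so, TOR=lu:
underlying: riulzer-do-mu-f
1. f -> v, k -> g, p -> b, s -> z, t -> d / _ Z: no change
2. o -> e, u -> i / F C0 _: fires at position(s) 3, 9: riilzerdemuf
surface: riilzerdemuf


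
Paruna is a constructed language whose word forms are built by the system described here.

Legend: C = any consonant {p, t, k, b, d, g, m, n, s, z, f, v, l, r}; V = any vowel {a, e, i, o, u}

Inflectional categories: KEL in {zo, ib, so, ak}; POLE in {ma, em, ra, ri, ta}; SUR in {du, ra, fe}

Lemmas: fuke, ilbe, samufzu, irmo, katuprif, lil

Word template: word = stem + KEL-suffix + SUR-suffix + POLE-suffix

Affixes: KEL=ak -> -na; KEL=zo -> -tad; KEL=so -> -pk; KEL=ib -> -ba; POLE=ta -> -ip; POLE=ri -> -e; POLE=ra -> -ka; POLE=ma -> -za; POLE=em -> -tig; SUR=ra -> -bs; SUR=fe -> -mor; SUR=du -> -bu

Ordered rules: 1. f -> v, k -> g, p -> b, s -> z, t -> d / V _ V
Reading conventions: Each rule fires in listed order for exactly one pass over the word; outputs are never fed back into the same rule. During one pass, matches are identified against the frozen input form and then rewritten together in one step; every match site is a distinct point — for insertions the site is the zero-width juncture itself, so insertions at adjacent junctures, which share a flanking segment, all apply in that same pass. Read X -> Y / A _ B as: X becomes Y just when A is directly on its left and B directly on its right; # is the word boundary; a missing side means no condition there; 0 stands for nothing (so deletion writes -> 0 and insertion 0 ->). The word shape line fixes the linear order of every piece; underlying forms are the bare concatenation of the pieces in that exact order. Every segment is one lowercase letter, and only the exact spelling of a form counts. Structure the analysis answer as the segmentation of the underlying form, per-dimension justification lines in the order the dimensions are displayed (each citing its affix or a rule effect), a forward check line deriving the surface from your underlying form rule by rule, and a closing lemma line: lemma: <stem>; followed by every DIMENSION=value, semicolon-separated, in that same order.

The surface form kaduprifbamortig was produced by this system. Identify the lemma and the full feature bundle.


underlying: katuprif-ba-mor-tig
KEL=ib - signalled by the affix -ba
POLE=em - signalled by the affix -tig
SUR=fe - signalled by the affix -mor
check: katuprifbamortig -> kaduprifbamortig
lemma: katuprif; KEL=ib; POLE=em; SUR=fe
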